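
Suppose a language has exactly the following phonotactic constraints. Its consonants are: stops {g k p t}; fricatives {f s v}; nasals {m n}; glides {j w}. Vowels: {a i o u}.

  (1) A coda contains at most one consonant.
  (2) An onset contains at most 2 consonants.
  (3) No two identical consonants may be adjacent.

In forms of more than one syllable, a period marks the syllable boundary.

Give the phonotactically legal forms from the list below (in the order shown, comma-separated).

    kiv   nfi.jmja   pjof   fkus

kiv, pjof, fkus

kiv — σ1 onset /k/, coda /v/ ok → phonotactically legal
nfi.jmja — violates constraint 2: syllable 2 onset /jmj/ has 3 consonants (> 2) → phonotactically illegal
pjof — σ1 onset /pj/ (2C), coda /f/ ok → phonotactically legal
fkus — σ1 onset /fk/ (2C), coda /s/ ok → phonotactically legal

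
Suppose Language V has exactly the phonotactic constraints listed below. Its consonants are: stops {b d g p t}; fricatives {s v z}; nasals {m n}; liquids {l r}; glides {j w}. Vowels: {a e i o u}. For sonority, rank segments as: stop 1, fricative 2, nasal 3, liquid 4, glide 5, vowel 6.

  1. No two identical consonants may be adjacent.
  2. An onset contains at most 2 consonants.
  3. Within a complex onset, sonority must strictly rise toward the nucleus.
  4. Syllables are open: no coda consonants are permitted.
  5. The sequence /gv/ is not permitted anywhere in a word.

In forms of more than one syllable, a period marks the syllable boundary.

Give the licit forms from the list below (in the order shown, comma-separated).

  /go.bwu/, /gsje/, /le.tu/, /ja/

/go.bwu/ — σ1 onset /g/, coda /∅/ ok; σ2 onset /bw/ (1→5 rises), coda /∅/ ok → licit
/gsje/ — violates constraint 2: syllable 1 onset /gsj/ has 3 consonants (> 2) → illicit
/le.tu/ — σ1 onset /l/, coda /∅/ ok; σ2 onset /t/, coda /∅/ ok → licit
/ja/ — σ1 onset /j/, coda /∅/ ok → licit

/go.bwu/, /le.tu/, /ja/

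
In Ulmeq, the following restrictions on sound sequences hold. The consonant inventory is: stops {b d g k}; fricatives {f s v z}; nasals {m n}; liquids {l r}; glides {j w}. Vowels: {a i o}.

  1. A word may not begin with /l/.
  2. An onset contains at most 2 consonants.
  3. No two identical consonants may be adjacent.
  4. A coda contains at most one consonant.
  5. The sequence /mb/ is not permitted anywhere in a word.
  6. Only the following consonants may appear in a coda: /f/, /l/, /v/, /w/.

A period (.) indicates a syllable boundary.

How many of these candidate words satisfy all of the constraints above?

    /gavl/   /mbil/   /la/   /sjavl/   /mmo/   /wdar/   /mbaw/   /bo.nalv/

/gavl/ — violates constraint 4: syllable 1 coda /vl/ has 2 consonants (> 1) → not permitted
/mbil/ — violates constraint 5: contains banned sequence /mb/ → not permitted
/la/ — violates constraint 1: word begins with /l/ → not permitted
/sjavl/ — violates constraint 4: syllable 1 coda /vl/ has 2 consonants (> 1) → not permitted
/mmo/ — violates constraint 3: adjacent identical consonants /mm/ → not permitted
/wdar/ — violates constraint 6: syllable 1 coda contains /r/, which is not a licensed coda consonant → not permitted
/mbaw/ — violates constraint 5: contains banned sequence /mb/ → not permitted
/bo.nalv/ — violates constraint 4: syllable 2 coda /lv/ has 2 consonants (> 1) → not permitted
No form is permitted → 0.

0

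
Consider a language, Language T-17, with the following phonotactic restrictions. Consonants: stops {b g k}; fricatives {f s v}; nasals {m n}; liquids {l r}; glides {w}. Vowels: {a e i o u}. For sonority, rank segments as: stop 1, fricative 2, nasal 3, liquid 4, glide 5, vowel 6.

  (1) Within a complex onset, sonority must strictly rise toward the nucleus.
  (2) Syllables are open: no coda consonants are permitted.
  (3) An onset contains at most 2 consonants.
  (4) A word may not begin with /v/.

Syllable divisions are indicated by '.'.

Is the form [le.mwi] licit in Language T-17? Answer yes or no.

[le.mwi] — σ1 onset /l/, coda /∅/ ok; σ2 onset /mw/ (3→5 rises), coda /∅/ ok → licit

yes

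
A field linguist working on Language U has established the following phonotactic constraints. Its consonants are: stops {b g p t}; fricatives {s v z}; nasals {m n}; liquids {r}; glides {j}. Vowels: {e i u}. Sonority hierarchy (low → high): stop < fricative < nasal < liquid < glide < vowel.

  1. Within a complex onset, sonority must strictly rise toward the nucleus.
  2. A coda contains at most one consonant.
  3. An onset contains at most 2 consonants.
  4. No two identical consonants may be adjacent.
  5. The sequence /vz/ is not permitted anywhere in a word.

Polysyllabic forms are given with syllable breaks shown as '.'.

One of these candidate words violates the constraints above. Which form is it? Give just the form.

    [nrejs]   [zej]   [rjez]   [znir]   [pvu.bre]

[nrejs] — violates constraint 2: syllable 1 coda /js/ has 2 consonants (> 1) → ill-formed
[zej] — σ1 onset /z/, coda /j/ ok → well-formed
[rjez] — σ1 onset /rj/ (4→5 rises), coda /z/ ok → well-formed
[znir] — σ1 onset /zn/ (2→3 rises), coda /r/ ok → well-formed
[pvu.bre] — σ1 onset /pv/ (1→2 rises), coda /∅/ ok; σ2 onset /br/ (1→4 rises), coda /∅/ ok → well-formed

[nrejs]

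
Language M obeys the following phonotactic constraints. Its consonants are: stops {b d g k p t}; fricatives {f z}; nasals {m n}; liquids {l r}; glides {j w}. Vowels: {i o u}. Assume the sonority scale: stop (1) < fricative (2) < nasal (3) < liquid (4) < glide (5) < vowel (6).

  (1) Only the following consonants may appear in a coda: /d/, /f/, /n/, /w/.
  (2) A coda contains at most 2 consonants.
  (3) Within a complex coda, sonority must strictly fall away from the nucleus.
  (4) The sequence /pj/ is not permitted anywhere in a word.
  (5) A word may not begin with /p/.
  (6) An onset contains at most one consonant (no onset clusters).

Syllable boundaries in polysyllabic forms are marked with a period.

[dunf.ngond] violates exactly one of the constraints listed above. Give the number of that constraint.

6

[dunf.ngond]: syllable 2 onset /ng/ has 2 consonants (> 1).
This is a violation of constraint 6: "An onset contains at most one consonant (no onset clusters)."
The remaining constraints (1, 2, 3, 4, 5) are satisfied.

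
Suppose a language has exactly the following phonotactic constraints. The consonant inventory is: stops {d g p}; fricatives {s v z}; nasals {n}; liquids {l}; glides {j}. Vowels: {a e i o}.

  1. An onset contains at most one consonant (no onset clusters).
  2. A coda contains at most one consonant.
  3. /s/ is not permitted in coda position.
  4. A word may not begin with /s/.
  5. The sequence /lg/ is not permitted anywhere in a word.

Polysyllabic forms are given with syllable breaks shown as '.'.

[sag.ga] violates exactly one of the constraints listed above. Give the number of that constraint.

[sag.ga]: word begins with /s/.
This is a violation of constraint 4: "A word may not begin with /s/."
The remaining constraints (1, 2, 3, 5) are satisfied.

4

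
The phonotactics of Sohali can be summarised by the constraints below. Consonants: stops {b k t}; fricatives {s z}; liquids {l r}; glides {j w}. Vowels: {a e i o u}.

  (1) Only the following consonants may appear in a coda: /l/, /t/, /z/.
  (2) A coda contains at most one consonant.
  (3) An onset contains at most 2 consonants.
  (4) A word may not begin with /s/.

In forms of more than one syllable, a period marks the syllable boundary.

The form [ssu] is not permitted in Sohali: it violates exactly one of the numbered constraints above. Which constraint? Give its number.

[ssu]: word begins with /s/.
This is a violation of constraint 4: "A word may not begin with /s/."
The remaining constraints (1, 2, 3) are satisfied.

4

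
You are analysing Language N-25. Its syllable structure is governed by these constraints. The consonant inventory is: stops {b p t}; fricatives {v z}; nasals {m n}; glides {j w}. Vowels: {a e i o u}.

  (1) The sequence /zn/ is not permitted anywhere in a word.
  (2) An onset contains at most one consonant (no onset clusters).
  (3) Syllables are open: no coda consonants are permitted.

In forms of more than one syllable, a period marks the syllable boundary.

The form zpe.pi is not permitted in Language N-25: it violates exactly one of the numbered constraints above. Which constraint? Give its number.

zpe.pi: syllable 1 onset /zp/ has 2 consonants (> 1).
This is a violation of constraint 2: "An onset contains at most one consonant (no onset clusters)."
The remaining constraints (1, 3) are satisfied.

2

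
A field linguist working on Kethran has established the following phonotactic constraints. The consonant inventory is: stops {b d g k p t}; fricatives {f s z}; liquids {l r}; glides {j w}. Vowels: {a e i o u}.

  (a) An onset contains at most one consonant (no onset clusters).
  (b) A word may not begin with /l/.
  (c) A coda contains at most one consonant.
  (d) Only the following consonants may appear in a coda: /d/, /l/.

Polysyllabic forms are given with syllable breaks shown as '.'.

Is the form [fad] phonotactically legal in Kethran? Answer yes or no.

[fad] — σ1 onset /f/, coda /d/ ok → phonotactically legal

yes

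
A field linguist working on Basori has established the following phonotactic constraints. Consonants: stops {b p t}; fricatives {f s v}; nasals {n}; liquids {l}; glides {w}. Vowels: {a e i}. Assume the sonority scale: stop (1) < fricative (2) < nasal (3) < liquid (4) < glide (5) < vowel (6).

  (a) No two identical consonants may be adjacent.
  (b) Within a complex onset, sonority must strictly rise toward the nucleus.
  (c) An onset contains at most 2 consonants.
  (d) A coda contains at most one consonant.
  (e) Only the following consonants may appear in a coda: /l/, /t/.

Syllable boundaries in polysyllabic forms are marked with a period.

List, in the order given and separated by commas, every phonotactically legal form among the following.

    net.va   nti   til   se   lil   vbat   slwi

net.va — σ1 onset /n/, coda /t/ ok; σ2 onset /v/, coda /∅/ ok → phonotactically legal
nti — violates constraint (b): syllable 1 onset /nt/: /n/ (nasal, 3) → /t/ (stop, 1) does not rise → phonotactically illegal
til — σ1 onset /t/, coda /l/ ok → phonotactically legal
se — σ1 onset /s/, coda /∅/ ok → phonotactically legal
lil — σ1 onset /l/, coda /l/ ok → phonotactically legal
vbat — violates constraint (b): syllable 1 onset /vb/: /v/ (fricative, 2) → /b/ (stop, 1) does not rise → phonotactically illegal
slwi — violates constraint (c): syllable 1 onset /slw/ has 3 consonants (> 2) → phonotactically illegal

net.va, til, se, lil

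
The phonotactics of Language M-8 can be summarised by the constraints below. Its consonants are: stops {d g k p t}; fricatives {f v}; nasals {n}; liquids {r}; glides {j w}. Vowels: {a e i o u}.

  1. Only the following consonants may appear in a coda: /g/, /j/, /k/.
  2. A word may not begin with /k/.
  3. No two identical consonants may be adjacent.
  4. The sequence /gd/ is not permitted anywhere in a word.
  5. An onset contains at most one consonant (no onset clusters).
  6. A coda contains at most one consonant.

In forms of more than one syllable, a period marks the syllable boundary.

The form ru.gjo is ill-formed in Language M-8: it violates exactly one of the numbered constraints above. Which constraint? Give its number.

5

ru.gjo: syllable 2 onset /gj/ has 2 consonants (> 1).
This is a violation of constraint 5: "An onset contains at most one consonant (no onset clusters)."
The remaining constraints (1, 2, 3, 4, 6) are satisfied.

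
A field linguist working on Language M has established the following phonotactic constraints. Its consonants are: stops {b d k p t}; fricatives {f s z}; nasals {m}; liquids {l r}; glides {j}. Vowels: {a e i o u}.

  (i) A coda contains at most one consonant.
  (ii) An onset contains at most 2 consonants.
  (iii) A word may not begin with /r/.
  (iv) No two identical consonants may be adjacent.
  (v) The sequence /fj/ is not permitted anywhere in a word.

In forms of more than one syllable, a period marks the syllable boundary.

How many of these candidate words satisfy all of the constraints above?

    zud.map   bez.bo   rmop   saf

3

zud.map — σ1 onset /z/, coda /d/ ok; σ2 onset /m/, coda /p/ ok → phonotactically legal
bez.bo — σ1 onset /b/, coda /z/ ok; σ2 onset /b/, coda /∅/ ok → phonotactically legal
rmop — violates constraint (iii): word begins with /r/ → phonotactically illegal
saf — σ1 onset /s/, coda /f/ ok → phonotactically legal
Phonotactically legal: zud.map, bez.bo, saf → 3.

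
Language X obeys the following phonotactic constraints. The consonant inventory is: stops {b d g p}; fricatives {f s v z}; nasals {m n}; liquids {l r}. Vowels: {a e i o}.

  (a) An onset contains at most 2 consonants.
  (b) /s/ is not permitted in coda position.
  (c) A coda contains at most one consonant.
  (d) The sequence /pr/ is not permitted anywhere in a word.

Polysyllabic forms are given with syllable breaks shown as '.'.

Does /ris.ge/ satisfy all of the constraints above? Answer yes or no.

no

/ris.ge/ — violates constraint (b): syllable 1 coda contains /s/ → illicit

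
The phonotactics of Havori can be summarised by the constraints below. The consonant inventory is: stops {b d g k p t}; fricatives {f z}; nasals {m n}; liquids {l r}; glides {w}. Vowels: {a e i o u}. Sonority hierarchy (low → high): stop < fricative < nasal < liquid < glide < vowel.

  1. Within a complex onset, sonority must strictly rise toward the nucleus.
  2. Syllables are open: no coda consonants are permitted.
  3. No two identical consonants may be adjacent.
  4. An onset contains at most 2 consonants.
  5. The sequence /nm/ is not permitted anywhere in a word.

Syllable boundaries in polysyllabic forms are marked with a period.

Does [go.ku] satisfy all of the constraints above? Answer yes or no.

[go.ku] — σ1 onset /g/, coda /∅/ ok; σ2 onset /k/, coda /∅/ ok → permitted

yes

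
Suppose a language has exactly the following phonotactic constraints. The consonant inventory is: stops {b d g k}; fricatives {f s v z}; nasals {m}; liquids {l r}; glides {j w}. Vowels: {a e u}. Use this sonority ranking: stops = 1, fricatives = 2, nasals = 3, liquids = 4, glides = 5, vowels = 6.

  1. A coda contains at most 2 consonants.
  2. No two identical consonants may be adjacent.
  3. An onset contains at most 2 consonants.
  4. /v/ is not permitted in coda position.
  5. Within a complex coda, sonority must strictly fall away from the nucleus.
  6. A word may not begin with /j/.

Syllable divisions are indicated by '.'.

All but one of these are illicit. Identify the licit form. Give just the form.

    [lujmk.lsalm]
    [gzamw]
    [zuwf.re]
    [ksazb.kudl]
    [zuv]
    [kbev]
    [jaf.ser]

[zuwf.re]

[lujmk.lsalm] — violates constraint 1: syllable 1 coda /jmk/ has 3 consonants (> 2) → illicit
[gzamw] — violates constraint 5: syllable 1 coda /mw/: /m/ (nasal, 3) → /w/ (glide, 5) does not fall → illicit
[zuwf.re] — σ1 onset /z/, coda /wf/ (5→2 falls) ok; σ2 onset /r/, coda /∅/ ok → licit
[ksazb.kudl] — violates constraint 5: syllable 2 coda /dl/: /d/ (stop, 1) → /l/ (liquid, 4) does not fall → illicit
[zuv] — violates constraint 4: syllable 1 coda contains /v/ → illicit
[kbev] — violates constraint 4: syllable 1 coda contains /v/ → illicit
[jaf.ser] — violates constraint 6: word begins with /j/ → illicit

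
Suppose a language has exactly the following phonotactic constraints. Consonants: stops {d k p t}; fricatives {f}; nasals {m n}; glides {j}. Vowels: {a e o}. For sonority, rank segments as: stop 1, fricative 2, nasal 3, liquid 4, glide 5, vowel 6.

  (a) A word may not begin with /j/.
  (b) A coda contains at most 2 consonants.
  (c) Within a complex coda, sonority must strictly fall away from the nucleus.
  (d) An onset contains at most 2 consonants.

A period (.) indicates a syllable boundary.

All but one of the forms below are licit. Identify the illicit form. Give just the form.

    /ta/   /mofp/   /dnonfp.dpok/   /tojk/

/ta/ — σ1 onset /t/, coda /∅/ ok → licit
/mofp/ — σ1 onset /m/, coda /fp/ (2→1 falls) ok → licit
/dnonfp.dpok/ — violates constraint (b): syllable 1 coda /nfp/ has 3 consonants (> 2) → illicit
/tojk/ — σ1 onset /t/, coda /jk/ (5→1 falls) ok → licit

/dnonfp.dpok/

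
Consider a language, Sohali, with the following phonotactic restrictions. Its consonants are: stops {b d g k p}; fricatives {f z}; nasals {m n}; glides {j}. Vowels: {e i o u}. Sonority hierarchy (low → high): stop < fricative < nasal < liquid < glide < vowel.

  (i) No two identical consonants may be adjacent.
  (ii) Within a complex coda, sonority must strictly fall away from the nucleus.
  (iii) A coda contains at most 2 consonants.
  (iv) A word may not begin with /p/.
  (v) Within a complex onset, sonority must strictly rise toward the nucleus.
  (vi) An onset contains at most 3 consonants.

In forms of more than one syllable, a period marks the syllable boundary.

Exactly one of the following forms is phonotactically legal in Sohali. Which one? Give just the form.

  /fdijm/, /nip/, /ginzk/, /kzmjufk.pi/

/nip/

/fdijm/ — violates constraint (v): syllable 1 onset /fd/: /f/ (fricative, 2) → /d/ (stop, 1) does not rise → phonotactically illegal
/nip/ — σ1 onset /n/, coda /p/ ok → phonotactically legal
/ginzk/ — violates constraint (iii): syllable 1 coda /nzk/ has 3 consonants (> 2) → phonotactically illegal
/kzmjufk.pi/ — violates constraint (vi): syllable 1 onset /kzmj/ has 4 consonants (> 3) → phonotactically illegal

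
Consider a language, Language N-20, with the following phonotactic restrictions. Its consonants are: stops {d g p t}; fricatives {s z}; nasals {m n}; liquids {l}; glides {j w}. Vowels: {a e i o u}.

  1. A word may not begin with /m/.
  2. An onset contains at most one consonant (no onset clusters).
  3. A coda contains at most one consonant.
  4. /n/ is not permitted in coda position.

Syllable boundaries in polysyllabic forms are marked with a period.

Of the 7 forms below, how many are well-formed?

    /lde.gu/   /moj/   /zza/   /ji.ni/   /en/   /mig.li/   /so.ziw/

/lde.gu/ — violates constraint 2: syllable 1 onset /ld/ has 2 consonants (> 1) → ill-formed
/moj/ — violates constraint 1: word begins with /m/ → ill-formed
/zza/ — violates constraint 2: syllable 1 onset /zz/ has 2 consonants (> 1) → ill-formed
/ji.ni/ — σ1 onset /j/, coda /∅/ ok; σ2 onset /n/, coda /∅/ ok → well-formed
/en/ — violates constraint 4: syllable 1 coda contains /n/ → ill-formed
/mig.li/ — violates constraint 1: word begins with /m/ → ill-formed
/so.ziw/ — σ1 onset /s/, coda /∅/ ok; σ2 onset /z/, coda /w/ ok → well-formed
Well-formed: /ji.ni/, /so.ziw/ → 2.

2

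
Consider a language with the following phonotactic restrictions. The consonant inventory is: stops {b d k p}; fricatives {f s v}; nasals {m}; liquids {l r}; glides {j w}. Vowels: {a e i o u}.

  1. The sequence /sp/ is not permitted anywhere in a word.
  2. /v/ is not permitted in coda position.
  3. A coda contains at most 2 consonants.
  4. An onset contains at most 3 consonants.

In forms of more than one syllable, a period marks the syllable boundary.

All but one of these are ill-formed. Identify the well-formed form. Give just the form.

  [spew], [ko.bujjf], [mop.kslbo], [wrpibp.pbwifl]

[wrpibp.pbwifl]

[spew] — violates constraint 1: contains banned sequence /sp/ → ill-formed
[ko.bujjf] — violates constraint 3: syllable 2 coda /jjf/ has 3 consonants (> 2) → ill-formed
[mop.kslbo] — violates constraint 4: syllable 2 onset /kslb/ has 4 consonants (> 3) → ill-formed
[wrpibp.pbwifl] — σ1 onset /wrp/ (3C), coda /bp/ (2C) ok; σ2 onset /pbw/ (3C), coda /fl/ (2C) ok → well-formed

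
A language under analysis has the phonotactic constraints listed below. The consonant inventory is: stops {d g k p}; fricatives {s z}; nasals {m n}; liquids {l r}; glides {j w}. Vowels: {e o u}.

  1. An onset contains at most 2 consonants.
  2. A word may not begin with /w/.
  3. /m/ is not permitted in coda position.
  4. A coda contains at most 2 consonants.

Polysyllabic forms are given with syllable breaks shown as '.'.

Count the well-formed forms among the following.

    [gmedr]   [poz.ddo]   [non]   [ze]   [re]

[gmedr] — σ1 onset /gm/ (2C), coda /dr/ (2C) ok → well-formed
[poz.ddo] — σ1 onset /p/, coda /z/ ok; σ2 onset /dd/ (2C), coda /∅/ ok → well-formed
[non] — σ1 onset /n/, coda /n/ ok → well-formed
[ze] — σ1 onset /z/, coda /∅/ ok → well-formed
[re] — σ1 onset /r/, coda /∅/ ok → well-formed
Well-formed: [gmedr], [poz.ddo], [non], [ze], [re] → 5.

5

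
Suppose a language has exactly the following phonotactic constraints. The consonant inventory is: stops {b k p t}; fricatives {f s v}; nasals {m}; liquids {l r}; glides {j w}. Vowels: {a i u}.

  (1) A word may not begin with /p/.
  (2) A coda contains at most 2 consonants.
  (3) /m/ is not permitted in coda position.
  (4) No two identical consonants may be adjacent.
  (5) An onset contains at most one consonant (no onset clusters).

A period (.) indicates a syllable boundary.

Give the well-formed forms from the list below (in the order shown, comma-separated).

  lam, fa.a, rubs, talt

lam — violates constraint 3: syllable 1 coda contains /m/ → ill-formed
fa.a — σ1 onset /f/, coda /∅/ ok; σ2 onset /∅/, coda /∅/ ok → well-formed
rubs — σ1 onset /r/, coda /bs/ (2C) ok → well-formed
talt — σ1 onset /t/, coda /lt/ (2C) ok → well-formed

fa.a, rubs, talt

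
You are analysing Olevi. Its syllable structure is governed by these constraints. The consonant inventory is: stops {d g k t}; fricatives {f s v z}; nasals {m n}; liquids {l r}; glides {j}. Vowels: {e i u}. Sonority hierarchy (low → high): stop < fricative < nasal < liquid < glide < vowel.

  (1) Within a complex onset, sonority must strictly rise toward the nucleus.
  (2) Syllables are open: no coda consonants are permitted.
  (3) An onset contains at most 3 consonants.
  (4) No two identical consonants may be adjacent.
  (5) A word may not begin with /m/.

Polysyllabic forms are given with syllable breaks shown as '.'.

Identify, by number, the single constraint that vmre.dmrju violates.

vmre.dmrju: syllable 2 onset /dmrj/ has 4 consonants (> 3).
This is a violation of constraint 3: "An onset contains at most 3 consonants."
The remaining constraints (1, 2, 4, 5) are satisfied.

3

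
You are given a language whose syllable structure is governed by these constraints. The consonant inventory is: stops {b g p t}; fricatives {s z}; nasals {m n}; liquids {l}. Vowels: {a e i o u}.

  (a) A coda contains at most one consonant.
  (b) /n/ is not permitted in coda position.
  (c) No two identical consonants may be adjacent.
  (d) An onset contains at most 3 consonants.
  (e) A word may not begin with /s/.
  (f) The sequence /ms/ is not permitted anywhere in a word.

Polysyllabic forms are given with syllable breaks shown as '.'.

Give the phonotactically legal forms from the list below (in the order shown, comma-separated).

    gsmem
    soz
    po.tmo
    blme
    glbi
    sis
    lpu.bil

gsmem — σ1 onset /gsm/ (3C), coda /m/ ok → phonotactically legal
soz — violates constraint (e): word begins with /s/ → phonotactically illegal
po.tmo — σ1 onset /p/, coda /∅/ ok; σ2 onset /tm/ (2C), coda /∅/ ok → phonotactically legal
blme — σ1 onset /blm/ (3C), coda /∅/ ok → phonotactically legal
glbi — σ1 onset /glb/ (3C), coda /∅/ ok → phonotactically legal
sis — violates constraint (e): word begins with /s/ → phonotactically illegal
lpu.bil — σ1 onset /lp/ (2C), coda /∅/ ok; σ2 onset /b/, coda /l/ ok → phonotactically legal

gsmem, po.tmo, blme, glbi, lpu.bil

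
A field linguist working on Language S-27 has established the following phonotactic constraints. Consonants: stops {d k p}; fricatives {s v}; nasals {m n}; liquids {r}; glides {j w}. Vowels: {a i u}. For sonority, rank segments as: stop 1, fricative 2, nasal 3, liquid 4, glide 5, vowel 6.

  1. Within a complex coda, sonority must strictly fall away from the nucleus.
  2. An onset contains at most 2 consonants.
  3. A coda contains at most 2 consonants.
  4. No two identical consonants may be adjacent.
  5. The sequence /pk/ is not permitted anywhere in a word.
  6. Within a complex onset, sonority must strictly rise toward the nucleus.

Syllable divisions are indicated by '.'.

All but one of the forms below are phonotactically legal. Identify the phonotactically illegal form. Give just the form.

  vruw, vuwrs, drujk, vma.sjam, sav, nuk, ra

vruw — σ1 onset /vr/ (2→4 rises), coda /w/ ok → phonotactically legal
vuwrs — violates constraint 3: syllable 1 coda /wrs/ has 3 consonants (> 2) → phonotactically illegal
drujk — σ1 onset /dr/ (1→4 rises), coda /jk/ (5→1 falls) ok → phonotactically legal
vma.sjam — σ1 onset /vm/ (2→3 rises), coda /∅/ ok; σ2 onset /sj/ (2→5 rises), coda /m/ ok → phonotactically legal
sav — σ1 onset /s/, coda /v/ ok → phonotactically legal
nuk — σ1 onset /n/, coda /k/ ok → phonotactically legal
ra — σ1 onset /r/, coda /∅/ ok → phonotactically legal

vuwrs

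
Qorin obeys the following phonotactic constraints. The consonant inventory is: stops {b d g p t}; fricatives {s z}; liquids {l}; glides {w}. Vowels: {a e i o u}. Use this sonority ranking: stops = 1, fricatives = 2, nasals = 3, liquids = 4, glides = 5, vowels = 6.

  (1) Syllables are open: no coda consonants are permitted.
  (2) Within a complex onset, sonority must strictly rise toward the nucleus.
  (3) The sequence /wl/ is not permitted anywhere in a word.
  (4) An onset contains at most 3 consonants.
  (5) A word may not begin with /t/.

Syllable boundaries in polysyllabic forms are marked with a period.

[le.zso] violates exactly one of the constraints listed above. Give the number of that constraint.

2

[le.zso]: syllable 2 onset /zs/: /z/ (fricative, 2) → /s/ (fricative, 2) does not rise.
This is a violation of constraint 2: "Within a complex onset, sonority must strictly rise toward the nucleus."
The remaining constraints (1, 3, 4, 5) are satisfied.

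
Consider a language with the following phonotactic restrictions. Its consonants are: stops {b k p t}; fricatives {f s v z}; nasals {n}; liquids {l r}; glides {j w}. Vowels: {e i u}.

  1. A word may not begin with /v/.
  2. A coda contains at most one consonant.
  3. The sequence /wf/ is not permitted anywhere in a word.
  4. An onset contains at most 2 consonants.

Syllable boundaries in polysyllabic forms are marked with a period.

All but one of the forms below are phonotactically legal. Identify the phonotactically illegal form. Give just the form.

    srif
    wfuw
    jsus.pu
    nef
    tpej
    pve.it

srif — σ1 onset /sr/ (2C), coda /f/ ok → phonotactically legal
wfuw — violates constraint 3: contains banned sequence /wf/ → phonotactically illegal
jsus.pu — σ1 onset /js/ (2C), coda /s/ ok; σ2 onset /p/, coda /∅/ ok → phonotactically legal
nef — σ1 onset /n/, coda /f/ ok → phonotactically legal
tpej — σ1 onset /tp/ (2C), coda /j/ ok → phonotactically legal
pve.it — σ1 onset /pv/ (2C), coda /∅/ ok; σ2 onset /∅/, coda /t/ ok → phonotactically legal

wfuw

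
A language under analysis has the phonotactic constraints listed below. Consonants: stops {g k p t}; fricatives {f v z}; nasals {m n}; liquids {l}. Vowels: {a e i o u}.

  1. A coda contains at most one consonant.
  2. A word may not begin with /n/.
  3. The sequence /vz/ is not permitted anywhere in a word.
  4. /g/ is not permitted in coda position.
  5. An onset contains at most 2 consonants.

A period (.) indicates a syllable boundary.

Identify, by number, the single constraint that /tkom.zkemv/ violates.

/tkom.zkemv/: syllable 2 coda /mv/ has 2 consonants (> 1).
This is a violation of constraint 1: "A coda contains at most one consonant."
The remaining constraints (2, 3, 4, 5) are satisfied.

1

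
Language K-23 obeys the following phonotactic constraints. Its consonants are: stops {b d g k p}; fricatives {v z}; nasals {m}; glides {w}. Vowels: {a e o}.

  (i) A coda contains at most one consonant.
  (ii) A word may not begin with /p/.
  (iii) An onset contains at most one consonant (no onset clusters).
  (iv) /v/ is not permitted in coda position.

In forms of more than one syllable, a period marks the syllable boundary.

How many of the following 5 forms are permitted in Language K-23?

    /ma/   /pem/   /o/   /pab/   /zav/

2

/ma/ — σ1 onset /m/, coda /∅/ ok → permitted
/pem/ — violates constraint (ii): word begins with /p/ → not permitted
/o/ — σ1 onset /∅/, coda /∅/ ok → permitted
/pab/ — violates constraint (ii): word begins with /p/ → not permitted
/zav/ — violates constraint (iv): syllable 1 coda contains /v/ → not permitted
Permitted: /ma/, /o/ → 2.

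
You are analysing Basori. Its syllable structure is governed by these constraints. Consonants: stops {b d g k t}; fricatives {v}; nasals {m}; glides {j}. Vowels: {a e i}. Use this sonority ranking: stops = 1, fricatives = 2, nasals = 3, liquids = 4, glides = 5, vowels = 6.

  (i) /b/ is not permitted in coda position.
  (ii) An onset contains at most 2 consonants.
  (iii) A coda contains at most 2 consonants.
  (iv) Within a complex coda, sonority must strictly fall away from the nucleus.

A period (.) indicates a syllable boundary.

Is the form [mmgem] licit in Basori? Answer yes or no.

[mmgem] — violates constraint (ii): syllable 1 onset /mmg/ has 3 consonants (> 2) → illicit

no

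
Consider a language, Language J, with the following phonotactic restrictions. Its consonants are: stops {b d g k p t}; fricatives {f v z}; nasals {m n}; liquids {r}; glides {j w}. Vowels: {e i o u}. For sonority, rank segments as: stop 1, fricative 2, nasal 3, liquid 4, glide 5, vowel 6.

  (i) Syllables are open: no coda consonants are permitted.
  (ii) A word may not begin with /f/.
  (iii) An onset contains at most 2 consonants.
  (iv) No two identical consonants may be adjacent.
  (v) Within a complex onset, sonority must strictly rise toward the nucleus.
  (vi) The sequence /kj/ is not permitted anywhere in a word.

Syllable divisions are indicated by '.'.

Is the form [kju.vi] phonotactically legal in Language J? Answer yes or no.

[kju.vi] — violates constraint (vi): contains banned sequence /kj/ → phonotactically illegal

no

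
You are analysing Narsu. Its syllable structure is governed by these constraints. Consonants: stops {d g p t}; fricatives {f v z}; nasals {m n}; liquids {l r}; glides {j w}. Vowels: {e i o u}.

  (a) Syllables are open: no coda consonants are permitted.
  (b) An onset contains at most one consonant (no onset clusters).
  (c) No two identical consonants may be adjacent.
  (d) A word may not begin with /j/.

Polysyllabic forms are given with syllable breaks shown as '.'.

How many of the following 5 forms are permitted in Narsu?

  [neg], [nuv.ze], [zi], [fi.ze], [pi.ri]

3

[neg] — violates constraint (a): syllable 1 coda /g/ has 1 consonant (> 0) → not permitted
[nuv.ze] — violates constraint (a): syllable 1 coda /v/ has 1 consonant (> 0) → not permitted
[zi] — σ1 onset /z/, coda /∅/ ok → permitted
[fi.ze] — σ1 onset /f/, coda /∅/ ok; σ2 onset /z/, coda /∅/ ok → permitted
[pi.ri] — σ1 onset /p/, coda /∅/ ok; σ2 onset /r/, coda /∅/ ok → permitted
Permitted: [zi], [fi.ze], [pi.ri] → 3.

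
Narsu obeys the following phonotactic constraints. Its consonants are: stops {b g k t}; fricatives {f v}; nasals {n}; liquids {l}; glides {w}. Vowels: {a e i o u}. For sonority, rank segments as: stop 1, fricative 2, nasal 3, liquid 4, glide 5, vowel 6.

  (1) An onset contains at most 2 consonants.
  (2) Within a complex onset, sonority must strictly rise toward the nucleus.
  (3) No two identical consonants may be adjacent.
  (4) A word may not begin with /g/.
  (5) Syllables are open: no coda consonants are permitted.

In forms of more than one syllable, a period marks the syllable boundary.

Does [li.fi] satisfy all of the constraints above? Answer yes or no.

yes

[li.fi] — σ1 onset /l/, coda /∅/ ok; σ2 onset /f/, coda /∅/ ok → licit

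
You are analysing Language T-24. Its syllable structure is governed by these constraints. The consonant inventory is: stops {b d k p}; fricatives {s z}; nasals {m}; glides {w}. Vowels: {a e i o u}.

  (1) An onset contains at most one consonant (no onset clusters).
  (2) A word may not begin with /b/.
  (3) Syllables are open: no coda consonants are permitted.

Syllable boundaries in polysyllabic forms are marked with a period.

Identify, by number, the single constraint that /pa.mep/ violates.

/pa.mep/: syllable 2 coda /p/ has 1 consonant (> 0).
This is a violation of constraint 3: "Syllables are open: no coda consonants are permitted."
The remaining constraints (1, 2) are satisfied.

3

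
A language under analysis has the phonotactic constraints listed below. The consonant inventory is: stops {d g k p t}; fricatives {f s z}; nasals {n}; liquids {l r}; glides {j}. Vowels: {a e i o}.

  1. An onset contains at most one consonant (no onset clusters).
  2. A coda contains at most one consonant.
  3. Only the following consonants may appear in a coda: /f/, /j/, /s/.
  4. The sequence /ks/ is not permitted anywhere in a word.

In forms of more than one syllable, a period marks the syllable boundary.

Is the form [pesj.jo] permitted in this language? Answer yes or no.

[pesj.jo] — violates constraint 2: syllable 1 coda /sj/ has 2 consonants (> 1) → not permitted

no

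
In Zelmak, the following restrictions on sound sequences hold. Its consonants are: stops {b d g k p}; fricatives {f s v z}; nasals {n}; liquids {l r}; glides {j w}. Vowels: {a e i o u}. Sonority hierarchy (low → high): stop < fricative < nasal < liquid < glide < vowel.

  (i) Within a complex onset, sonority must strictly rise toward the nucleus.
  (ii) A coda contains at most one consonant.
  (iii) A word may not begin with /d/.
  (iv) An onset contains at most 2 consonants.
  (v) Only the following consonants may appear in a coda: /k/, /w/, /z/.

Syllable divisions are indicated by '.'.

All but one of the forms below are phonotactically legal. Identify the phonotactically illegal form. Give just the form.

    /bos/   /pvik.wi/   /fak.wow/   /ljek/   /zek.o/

/bos/ — violates constraint (v): syllable 1 coda contains /s/, which is not a licensed coda consonant → phonotactically illegal
/pvik.wi/ — σ1 onset /pv/ (1→2 rises), coda /k/ ok; σ2 onset /w/, coda /∅/ ok → phonotactically legal
/fak.wow/ — σ1 onset /f/, coda /k/ ok; σ2 onset /w/, coda /w/ ok → phonotactically legal
/ljek/ — σ1 onset /lj/ (4→5 rises), coda /k/ ok → phonotactically legal
/zek.o/ — σ1 onset /z/, coda /k/ ok; σ2 onset /∅/, coda /∅/ ok → phonotactically legal

/bos/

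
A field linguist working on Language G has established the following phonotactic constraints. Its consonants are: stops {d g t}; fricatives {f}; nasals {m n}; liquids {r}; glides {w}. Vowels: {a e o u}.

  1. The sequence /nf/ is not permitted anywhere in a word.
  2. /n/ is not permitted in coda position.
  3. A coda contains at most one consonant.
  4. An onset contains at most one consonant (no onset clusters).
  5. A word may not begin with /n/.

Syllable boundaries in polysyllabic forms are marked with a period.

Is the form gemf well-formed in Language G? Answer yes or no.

gemf — violates constraint 3: syllable 1 coda /mf/ has 2 consonants (> 1) → ill-formed

no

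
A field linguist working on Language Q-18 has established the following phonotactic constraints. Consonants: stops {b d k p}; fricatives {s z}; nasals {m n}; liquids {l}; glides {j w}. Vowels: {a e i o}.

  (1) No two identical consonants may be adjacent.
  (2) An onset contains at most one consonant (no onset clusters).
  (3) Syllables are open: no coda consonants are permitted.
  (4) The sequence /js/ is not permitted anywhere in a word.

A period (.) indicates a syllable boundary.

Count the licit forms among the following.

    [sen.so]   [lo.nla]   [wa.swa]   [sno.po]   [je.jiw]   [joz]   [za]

1

[sen.so] — violates constraint 3: syllable 1 coda /n/ has 1 consonant (> 0) → illicit
[lo.nla] — violates constraint 2: syllable 2 onset /nl/ has 2 consonants (> 1) → illicit
[wa.swa] — violates constraint 2: syllable 2 onset /sw/ has 2 consonants (> 1) → illicit
[sno.po] — violates constraint 2: syllable 1 onset /sn/ has 2 consonants (> 1) → illicit
[je.jiw] — violates constraint 3: syllable 2 coda /w/ has 1 consonant (> 0) → illicit
[joz] — violates constraint 3: syllable 1 coda /z/ has 1 consonant (> 0) → illicit
[za] — σ1 onset /z/, coda /∅/ ok → licit
Licit: [za] → 1.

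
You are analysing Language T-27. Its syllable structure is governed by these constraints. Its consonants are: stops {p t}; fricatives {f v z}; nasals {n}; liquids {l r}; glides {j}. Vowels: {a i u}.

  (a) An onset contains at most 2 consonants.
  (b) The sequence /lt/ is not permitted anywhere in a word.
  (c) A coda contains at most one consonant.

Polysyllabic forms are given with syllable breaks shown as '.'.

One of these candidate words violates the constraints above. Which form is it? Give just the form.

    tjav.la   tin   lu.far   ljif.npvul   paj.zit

ljif.npvul

tjav.la — σ1 onset /tj/ (2C), coda /v/ ok; σ2 onset /l/, coda /∅/ ok → phonotactically legal
tin — σ1 onset /t/, coda /n/ ok → phonotactically legal
lu.far — σ1 onset /l/, coda /∅/ ok; σ2 onset /f/, coda /r/ ok → phonotactically legal
ljif.npvul — violates constraint (a): syllable 2 onset /npv/ has 3 consonants (> 2) → phonotactically illegal
paj.zit — σ1 onset /p/, coda /j/ ok; σ2 onset /z/, coda /t/ ok → phonotactically legal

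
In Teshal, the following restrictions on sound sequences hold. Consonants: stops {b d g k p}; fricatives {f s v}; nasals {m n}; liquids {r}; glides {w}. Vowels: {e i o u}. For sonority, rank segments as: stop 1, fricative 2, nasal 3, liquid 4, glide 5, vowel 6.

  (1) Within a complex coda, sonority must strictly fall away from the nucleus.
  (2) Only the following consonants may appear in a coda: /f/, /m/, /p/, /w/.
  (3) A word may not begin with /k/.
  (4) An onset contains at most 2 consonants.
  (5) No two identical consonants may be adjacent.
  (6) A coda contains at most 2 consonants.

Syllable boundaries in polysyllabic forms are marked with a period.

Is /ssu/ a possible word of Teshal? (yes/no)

no

/ssu/ — violates constraint 5: adjacent identical consonants /ss/ → phonotactically illegal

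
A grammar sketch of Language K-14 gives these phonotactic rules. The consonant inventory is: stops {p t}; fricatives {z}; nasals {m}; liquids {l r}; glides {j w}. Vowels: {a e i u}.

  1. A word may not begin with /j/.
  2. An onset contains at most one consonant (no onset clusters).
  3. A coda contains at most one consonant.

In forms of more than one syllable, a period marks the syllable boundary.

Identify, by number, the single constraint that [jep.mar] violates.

1

[jep.mar]: word begins with /j/.
This is a violation of constraint 1: "A word may not begin with /j/."
The remaining constraints (2, 3) are satisfied.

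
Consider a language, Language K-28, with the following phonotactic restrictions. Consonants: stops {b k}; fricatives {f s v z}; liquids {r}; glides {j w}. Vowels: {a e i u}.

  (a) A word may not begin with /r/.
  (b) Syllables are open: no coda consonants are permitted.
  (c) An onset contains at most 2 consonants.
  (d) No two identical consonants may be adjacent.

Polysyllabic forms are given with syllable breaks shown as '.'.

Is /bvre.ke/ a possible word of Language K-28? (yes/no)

/bvre.ke/ — violates constraint (c): syllable 1 onset /bvr/ has 3 consonants (> 2) → phonotactically illegal

no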